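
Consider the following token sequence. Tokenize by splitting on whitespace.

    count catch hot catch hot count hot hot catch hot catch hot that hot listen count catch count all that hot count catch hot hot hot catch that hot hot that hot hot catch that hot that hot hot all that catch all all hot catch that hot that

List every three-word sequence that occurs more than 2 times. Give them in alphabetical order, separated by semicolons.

Trigram counts meeting the condition (more than 2 times):
  catch that hot: 3
  hot catch hot: 3
  hot catch that: 3
  hot hot catch: 3
  hot that hot: 3
  that hot hot: 3

catch that hot; hot catch hot; hot catch that; hot hot catch; hot that hot; that hot hot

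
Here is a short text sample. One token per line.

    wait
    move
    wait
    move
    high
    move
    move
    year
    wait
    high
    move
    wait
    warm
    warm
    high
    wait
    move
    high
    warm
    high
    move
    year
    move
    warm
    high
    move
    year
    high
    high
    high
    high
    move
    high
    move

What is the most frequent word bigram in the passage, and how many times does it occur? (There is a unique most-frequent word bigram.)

"high move", 6 times

Bigram frequencies (highest first):
  high move: 6
  wait move: 3
  move high: 3
  move year: 3
  warm high: 3
  high high: 3
  … (11 more, each ≤ 2)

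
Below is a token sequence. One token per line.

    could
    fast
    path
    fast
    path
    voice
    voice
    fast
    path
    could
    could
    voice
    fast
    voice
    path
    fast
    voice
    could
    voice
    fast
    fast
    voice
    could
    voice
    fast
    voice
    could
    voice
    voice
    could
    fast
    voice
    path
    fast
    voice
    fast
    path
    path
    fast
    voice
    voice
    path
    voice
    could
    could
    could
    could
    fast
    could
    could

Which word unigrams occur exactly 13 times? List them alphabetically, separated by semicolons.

could; fast

Unigram counts meeting the condition (exactly 13 times):
  could: 13
  fast: 13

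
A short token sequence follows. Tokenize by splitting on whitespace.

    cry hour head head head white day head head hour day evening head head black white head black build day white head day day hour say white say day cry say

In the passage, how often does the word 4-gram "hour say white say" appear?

Scanning the 28 overlapping 4-gram windows for "hour say white say":
  position 25–28: hour say white say

1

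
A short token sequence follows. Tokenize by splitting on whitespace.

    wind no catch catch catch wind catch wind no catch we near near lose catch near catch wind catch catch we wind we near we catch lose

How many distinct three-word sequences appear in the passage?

27 tokens → 25 trigram windows in total.
Repeated trigrams (each contributes count−1 duplicates):
  catch wind catch: 2
  wind no catch: 2
2 duplicate windows → 25 − 2 = 23 distinct.

23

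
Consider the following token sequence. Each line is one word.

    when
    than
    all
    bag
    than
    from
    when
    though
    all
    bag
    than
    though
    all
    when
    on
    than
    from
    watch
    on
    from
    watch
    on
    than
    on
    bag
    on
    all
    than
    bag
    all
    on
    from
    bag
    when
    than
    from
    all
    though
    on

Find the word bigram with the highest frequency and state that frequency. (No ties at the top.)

Bigram frequencies (highest first):
  than from: 3
  when than: 2
  all bag: 2
  bag than: 2
  though all: 2
  on than: 2
  … (22 more, each ≤ 2)

"than from", 3 times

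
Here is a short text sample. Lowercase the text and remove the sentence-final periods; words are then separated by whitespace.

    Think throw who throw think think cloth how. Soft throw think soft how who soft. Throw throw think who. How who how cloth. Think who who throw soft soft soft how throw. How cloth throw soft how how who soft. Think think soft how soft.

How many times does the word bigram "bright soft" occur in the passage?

0

Scanning the 44 overlapping bigram windows for "bright soft":
  (none found)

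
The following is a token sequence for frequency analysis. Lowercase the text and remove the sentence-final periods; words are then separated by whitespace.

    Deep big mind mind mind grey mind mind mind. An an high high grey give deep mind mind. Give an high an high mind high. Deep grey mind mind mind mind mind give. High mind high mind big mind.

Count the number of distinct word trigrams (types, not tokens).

39 tokens → 37 trigram windows in total.
Repeated trigrams (each contributes count−1 duplicates):
  mind mind mind: 5
  grey mind mind: 2
  high mind high: 2
  mind mind give: 2
7 duplicate windows → 37 − 7 = 30 distinct.

30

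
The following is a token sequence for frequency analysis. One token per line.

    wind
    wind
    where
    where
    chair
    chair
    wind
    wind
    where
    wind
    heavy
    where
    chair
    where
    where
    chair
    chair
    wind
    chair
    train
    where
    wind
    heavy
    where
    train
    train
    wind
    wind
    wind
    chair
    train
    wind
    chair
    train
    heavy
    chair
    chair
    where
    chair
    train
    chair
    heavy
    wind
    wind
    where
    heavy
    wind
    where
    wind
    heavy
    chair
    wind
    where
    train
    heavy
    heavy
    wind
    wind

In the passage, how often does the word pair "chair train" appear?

4

Scanning the 57 overlapping bigram windows for "chair train":
  position 19–20: chair train
  position 30–31: chair train
  position 33–34: chair train
  position 39–40: chair train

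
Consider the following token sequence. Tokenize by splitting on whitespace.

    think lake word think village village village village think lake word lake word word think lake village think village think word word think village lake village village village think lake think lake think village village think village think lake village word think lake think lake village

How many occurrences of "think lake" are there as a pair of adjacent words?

Scanning the 45 overlapping bigram windows for "think lake":
  position 1–2: think lake
  position 9–10: think lake
  position 15–16: think lake
  position 29–30: think lake
  position 31–32: think lake
  position 38–39: think lake
  position 42–43: think lake
  position 44–45: think lake

8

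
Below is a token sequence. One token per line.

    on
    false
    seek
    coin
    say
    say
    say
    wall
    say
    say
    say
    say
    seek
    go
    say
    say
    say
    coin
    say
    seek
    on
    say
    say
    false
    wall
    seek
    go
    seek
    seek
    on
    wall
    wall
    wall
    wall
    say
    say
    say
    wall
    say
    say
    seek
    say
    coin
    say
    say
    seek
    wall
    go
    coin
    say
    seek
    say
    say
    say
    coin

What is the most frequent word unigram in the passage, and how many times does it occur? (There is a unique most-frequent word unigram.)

"say", 25 times

Unigram frequencies (highest first):
  say: 25
  seek: 9
  wall: 8
  coin: 5
  on: 3
  go: 3
  … (1 more, each ≤ 2)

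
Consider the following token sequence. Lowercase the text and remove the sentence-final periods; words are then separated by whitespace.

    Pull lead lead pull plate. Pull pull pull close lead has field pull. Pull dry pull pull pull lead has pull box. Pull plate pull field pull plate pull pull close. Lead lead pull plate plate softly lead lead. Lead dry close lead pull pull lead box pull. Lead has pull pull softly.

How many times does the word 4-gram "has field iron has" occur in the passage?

Scanning the 50 overlapping 4-gram windows for "has field iron has":
  (none found)

0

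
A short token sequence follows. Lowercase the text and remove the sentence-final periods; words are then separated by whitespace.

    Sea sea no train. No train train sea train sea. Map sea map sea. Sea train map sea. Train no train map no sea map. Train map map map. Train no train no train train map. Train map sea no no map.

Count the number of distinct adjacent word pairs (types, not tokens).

16

42 tokens → 41 bigram windows in total.
Repeated bigrams (each contributes count−1 duplicates):
  no train: 5
  train map: 5
  map sea: 4
  train no: 4
  map train: 3
  sea map: 3
  sea train: 3
  map map: 2
  … (4 more repeated)
25 duplicate windows → 41 − 25 = 16 distinct.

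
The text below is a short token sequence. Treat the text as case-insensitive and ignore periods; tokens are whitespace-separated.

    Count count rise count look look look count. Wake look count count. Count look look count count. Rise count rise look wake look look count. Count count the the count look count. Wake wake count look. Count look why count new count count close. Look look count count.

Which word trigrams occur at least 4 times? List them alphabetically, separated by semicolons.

look count count; look look count

Trigram counts meeting the condition (at least 4 times):
  look count count: 4
  look look count: 4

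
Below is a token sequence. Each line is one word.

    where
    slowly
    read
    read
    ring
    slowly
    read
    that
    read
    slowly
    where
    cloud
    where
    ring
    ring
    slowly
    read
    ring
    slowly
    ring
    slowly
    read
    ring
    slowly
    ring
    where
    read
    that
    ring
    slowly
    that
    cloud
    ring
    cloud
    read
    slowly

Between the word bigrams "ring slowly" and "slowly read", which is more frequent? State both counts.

"ring slowly": 6 occurrences
"slowly read": 4 occurrences

"ring slowly" (6 vs 4)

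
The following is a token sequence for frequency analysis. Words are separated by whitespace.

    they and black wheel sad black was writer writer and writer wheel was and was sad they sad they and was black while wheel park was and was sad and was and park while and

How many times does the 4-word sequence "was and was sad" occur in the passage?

Scanning the 32 overlapping 4-gram windows for "was and was sad":
  position 13–16: was and was sad
  position 26–29: was and was sad

2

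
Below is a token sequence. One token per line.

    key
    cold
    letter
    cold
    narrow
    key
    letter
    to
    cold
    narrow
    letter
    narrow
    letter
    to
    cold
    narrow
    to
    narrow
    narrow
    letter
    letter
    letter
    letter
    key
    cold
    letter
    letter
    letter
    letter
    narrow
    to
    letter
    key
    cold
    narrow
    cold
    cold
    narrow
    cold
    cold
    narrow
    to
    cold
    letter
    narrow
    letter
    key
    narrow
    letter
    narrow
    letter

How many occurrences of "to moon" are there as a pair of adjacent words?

0

Scanning the 50 overlapping bigram windows for "to moon":
  (none found)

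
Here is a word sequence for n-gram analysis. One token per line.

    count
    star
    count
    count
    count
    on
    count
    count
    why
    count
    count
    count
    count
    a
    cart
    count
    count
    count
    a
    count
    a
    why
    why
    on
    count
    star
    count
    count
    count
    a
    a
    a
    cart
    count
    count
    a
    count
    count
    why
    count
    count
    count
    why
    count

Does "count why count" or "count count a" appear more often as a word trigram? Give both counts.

"count why count": 3 occurrences
"count count a": 4 occurrences

"count count a" (4 vs 3)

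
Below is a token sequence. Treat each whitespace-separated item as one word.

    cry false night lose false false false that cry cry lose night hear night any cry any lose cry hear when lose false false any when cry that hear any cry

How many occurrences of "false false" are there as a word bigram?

3

Scanning the 30 overlapping bigram windows for "false false":
  position 5–6: false false
  position 6–7: false false
  position 23–24: false false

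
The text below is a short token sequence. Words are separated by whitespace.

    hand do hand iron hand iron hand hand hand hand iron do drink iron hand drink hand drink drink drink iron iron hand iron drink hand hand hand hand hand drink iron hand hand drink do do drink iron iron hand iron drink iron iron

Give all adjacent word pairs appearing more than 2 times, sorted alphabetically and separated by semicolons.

Bigram counts meeting the condition (more than 2 times):
  drink iron: 5
  hand drink: 4
  hand hand: 8
  hand iron: 5
  iron hand: 6
  iron iron: 3

drink iron; hand drink; hand hand; hand iron; iron hand; iron iron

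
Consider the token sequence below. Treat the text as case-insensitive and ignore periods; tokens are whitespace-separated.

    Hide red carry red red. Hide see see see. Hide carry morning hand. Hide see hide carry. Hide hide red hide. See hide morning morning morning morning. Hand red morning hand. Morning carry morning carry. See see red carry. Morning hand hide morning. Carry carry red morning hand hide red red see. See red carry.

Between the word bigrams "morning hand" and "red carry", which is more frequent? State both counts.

"morning hand" (5 vs 3)

"morning hand": 5 occurrences
"red carry": 3 occurrences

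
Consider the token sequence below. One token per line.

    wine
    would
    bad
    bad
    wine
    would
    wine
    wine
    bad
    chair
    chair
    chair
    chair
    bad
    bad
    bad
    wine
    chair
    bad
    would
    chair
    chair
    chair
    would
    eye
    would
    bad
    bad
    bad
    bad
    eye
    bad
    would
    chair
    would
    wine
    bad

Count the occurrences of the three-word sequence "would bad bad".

2

Scanning the 35 overlapping trigram windows for "would bad bad":
  position 2–4: would bad bad
  position 26–28: would bad bad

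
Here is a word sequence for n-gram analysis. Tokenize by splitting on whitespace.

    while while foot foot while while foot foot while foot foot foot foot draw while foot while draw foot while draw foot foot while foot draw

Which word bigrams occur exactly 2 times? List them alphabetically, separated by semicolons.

draw foot; foot draw; while draw; while while

Bigram counts meeting the condition (exactly 2 times):
  draw foot: 2
  foot draw: 2
  while draw: 2
  while while: 2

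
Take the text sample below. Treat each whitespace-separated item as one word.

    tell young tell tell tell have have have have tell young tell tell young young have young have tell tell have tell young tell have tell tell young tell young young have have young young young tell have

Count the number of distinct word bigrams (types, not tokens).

9

38 tokens → 37 bigram windows in total.
Repeated bigrams (each contributes count−1 duplicates):
  tell young: 6
  tell tell: 5
  young tell: 5
  have have: 4
  have tell: 4
  tell have: 4
  young young: 4
  young have: 3
  … (1 more repeated)
28 duplicate windows → 37 − 28 = 9 distinct.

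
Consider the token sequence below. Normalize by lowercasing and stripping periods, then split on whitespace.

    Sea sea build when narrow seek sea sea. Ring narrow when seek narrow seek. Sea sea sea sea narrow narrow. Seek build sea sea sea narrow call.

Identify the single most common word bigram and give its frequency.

"sea sea", 7 times

Bigram frequencies (highest first):
  sea sea: 7
  narrow seek: 3
  seek sea: 2
  sea narrow: 2
  sea build: 1
  build when: 1
  … (10 more, each ≤ 1)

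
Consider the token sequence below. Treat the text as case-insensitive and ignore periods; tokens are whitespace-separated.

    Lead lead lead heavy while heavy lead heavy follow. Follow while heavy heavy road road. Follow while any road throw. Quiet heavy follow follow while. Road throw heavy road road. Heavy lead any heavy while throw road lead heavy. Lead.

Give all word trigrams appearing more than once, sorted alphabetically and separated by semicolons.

Trigram counts meeting the condition (more than once):
  follow follow while: 2
  heavy follow follow: 2
  heavy road road: 2

follow follow while; heavy follow follow; heavy road road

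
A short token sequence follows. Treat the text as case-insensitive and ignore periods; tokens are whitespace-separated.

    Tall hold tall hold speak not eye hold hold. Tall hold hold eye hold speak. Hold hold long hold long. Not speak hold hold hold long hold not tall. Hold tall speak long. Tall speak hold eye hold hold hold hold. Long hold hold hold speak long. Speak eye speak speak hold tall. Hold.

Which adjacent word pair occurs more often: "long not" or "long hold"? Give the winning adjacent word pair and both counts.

"long hold" (3 vs 1)

"long not": 1 occurrence
"long hold": 3 occurrences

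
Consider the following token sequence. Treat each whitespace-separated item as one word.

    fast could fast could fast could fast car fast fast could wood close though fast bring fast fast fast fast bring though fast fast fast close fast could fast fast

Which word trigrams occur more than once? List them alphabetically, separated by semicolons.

could fast could; fast could fast; fast fast fast

Trigram counts meeting the condition (more than once):
  could fast could: 2
  fast could fast: 4
  fast fast fast: 3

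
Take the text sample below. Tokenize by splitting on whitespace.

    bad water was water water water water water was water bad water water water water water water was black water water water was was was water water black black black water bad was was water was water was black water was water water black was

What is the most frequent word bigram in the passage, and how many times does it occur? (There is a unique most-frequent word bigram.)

Bigram frequencies (highest first):
  water water: 13
  water was: 7
  was water: 6
  black water: 3
  was was: 3
  bad water: 2
  … (6 more, each ≤ 2)

"water water", 13 times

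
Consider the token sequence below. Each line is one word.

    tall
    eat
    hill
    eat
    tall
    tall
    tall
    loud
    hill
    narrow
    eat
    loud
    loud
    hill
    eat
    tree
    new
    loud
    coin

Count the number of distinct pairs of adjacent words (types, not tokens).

15

19 tokens → 18 bigram windows in total.
Repeated bigrams (each contributes count−1 duplicates):
  hill eat: 2
  loud hill: 2
  tall tall: 2
3 duplicate windows → 18 − 3 = 15 distinct.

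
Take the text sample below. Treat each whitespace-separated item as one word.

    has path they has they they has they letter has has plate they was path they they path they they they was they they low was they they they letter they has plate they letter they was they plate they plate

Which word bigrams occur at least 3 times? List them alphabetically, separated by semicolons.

Bigram counts meeting the condition (at least 3 times):
  path they: 3
  plate they: 3
  they has: 3
  they letter: 3
  they they: 7
  they was: 3
  was they: 3

path they; plate they; they has; they letter; they they; they was; was they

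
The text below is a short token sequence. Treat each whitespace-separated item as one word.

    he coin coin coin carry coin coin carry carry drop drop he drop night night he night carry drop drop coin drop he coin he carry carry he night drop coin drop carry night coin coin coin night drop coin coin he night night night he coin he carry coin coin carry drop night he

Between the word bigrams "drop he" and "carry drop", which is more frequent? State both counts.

"carry drop" (3 vs 2)

"drop he": 2 occurrences
"carry drop": 3 occurrences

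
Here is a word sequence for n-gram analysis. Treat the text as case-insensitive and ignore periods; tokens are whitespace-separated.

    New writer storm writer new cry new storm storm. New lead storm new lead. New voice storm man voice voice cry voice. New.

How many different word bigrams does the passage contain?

20

23 tokens → 22 bigram windows in total.
Repeated bigrams (each contributes count−1 duplicates):
  new lead: 2
  storm new: 2
2 duplicate windows → 22 − 2 = 20 distinct.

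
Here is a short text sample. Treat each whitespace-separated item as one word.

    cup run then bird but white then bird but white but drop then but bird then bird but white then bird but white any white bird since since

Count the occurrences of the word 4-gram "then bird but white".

Scanning the 25 overlapping 4-gram windows for "then bird but white":
  position 3–6: then bird but white
  position 7–10: then bird but white
  position 16–19: then bird but white
  position 20–23: then bird but white

4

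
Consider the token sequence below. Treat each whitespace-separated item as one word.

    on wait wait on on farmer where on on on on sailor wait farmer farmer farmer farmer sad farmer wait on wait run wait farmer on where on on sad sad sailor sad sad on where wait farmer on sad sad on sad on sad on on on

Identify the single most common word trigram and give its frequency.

Trigram frequencies (highest first):
  on on on: 3
  where on on: 2
  farmer farmer farmer: 2
  wait farmer on: 2
  on sad sad: 2
  sad sad on: 2
  … (31 more, each ≤ 2)

"on on on", 3 times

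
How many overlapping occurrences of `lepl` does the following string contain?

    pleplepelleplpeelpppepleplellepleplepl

6

Sliding a length-4 window over the 38 characters (35 positions):
  position 2–5: lepl
  position 10–13: lepl
  position 23–26: lepl
  position 29–32: lepl
  position 32–35: lepl
  position 35–38: lepl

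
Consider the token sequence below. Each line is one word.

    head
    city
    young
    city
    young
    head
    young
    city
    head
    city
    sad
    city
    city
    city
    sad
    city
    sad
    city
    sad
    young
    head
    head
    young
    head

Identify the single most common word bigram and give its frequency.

"city sad", 4 times

Bigram frequencies (highest first):
  city sad: 4
  young head: 3
  sad city: 3
  head city: 2
  city young: 2
  young city: 2
  … (5 more, each ≤ 2)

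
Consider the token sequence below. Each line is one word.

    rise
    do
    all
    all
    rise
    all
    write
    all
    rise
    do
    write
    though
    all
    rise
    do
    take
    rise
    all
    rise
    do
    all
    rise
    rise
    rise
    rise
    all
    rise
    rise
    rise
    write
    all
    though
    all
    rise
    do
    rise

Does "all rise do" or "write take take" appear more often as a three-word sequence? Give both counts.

"all rise do": 4 occurrences
"write take take": 0 occurrences

"all rise do" (4 vs 0)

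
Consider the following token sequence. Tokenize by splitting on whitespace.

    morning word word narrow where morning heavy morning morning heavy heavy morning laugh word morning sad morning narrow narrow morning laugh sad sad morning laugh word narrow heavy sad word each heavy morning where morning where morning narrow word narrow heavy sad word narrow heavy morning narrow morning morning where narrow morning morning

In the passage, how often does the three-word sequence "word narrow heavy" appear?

3

Scanning the 51 overlapping trigram windows for "word narrow heavy":
  position 26–28: word narrow heavy
  position 39–41: word narrow heavy
  position 43–45: word narrow heavy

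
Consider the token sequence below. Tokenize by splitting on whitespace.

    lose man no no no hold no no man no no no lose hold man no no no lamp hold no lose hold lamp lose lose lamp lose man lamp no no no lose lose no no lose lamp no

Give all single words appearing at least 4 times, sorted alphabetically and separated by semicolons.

Unigram counts meeting the condition (at least 4 times):
  hold: 4
  lamp: 5
  lose: 9
  man: 4
  no: 18

hold; lamp; lose; man; no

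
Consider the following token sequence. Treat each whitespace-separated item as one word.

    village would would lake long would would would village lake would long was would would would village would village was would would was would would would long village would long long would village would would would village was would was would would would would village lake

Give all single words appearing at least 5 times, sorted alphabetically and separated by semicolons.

Unigram counts meeting the condition (at least 5 times):
  long: 5
  village: 8
  was: 5
  would: 25

long; village; was; would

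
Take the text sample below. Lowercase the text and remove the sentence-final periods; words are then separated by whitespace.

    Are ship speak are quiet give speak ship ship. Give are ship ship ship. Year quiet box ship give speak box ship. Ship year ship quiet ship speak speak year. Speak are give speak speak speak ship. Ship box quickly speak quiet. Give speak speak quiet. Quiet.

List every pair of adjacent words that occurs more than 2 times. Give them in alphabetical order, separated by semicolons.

Bigram counts meeting the condition (more than 2 times):
  give speak: 4
  ship ship: 5
  speak speak: 4

give speak; ship ship; speak speak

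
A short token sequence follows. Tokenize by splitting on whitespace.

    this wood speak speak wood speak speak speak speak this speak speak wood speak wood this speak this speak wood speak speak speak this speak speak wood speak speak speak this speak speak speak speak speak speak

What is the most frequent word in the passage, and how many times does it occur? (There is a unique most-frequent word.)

"speak", 25 times

Unigram frequencies (highest first):
  speak: 25
  this: 6
  wood: 6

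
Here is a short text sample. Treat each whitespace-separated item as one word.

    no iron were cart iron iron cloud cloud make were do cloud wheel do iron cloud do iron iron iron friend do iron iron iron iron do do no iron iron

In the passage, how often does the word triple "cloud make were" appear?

1

Scanning the 29 overlapping trigram windows for "cloud make were":
  position 8–10: cloud make were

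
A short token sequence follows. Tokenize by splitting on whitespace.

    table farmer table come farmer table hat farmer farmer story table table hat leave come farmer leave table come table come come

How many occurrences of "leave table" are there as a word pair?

Scanning the 21 overlapping bigram windows for "leave table":
  position 17–18: leave table

1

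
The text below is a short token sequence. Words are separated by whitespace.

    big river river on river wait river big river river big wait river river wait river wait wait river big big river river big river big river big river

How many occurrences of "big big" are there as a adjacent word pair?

Scanning the 28 overlapping bigram windows for "big big":
  position 20–21: big big

1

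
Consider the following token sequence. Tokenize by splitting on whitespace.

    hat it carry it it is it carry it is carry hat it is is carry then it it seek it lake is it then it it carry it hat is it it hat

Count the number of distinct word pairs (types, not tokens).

18

34 tokens → 33 bigram windows in total.
Repeated bigrams (each contributes count−1 duplicates):
  it it: 4
  carry it: 3
  is it: 3
  it carry: 3
  it is: 3
  hat it: 2
  is carry: 2
  it hat: 2
  … (1 more repeated)
15 duplicate windows → 33 − 15 = 18 distinct.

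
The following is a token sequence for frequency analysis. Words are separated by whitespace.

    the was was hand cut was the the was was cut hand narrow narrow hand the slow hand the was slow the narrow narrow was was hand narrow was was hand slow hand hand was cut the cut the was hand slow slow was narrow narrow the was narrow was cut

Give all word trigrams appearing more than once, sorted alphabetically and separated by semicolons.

Trigram counts meeting the condition (more than once):
  narrow was was: 2
  the was was: 2
  was hand slow: 2
  was was hand: 3

narrow was was; the was was; was hand slow; was was hand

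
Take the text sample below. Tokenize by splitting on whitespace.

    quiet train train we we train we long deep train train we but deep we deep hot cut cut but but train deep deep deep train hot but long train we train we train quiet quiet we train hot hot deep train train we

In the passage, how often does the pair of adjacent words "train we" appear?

6

Scanning the 43 overlapping bigram windows for "train we":
  position 3–4: train we
  position 6–7: train we
  position 11–12: train we
  position 30–31: train we
  position 32–33: train we
  position 43–44: train we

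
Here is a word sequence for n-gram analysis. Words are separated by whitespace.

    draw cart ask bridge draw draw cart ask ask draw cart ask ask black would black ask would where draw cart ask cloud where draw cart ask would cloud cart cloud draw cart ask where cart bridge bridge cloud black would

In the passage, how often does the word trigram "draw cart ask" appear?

Scanning the 39 overlapping trigram windows for "draw cart ask":
  position 1–3: draw cart ask
  position 6–8: draw cart ask
  position 10–12: draw cart ask
  position 20–22: draw cart ask
  position 25–27: draw cart ask
  position 32–34: draw cart ask

6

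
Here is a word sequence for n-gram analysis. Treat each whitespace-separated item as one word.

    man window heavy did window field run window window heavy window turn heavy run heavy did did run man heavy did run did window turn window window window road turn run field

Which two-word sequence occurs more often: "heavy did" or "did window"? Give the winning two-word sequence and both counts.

"heavy did": 3 occurrences
"did window": 2 occurrences

"heavy did" (3 vs 2)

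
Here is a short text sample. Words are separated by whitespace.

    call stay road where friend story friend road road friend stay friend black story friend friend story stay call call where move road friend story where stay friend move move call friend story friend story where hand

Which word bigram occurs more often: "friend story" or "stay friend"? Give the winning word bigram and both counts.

"friend story": 5 occurrences
"stay friend": 2 occurrences

"friend story" (5 vs 2)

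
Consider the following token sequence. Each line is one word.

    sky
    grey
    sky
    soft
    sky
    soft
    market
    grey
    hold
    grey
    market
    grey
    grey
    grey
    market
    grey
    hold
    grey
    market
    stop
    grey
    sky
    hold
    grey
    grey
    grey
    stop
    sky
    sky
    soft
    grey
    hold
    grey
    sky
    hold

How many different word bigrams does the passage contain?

17

35 tokens → 34 bigram windows in total.
Repeated bigrams (each contributes count−1 duplicates):
  grey grey: 4
  hold grey: 4
  grey hold: 3
  grey market: 3
  grey sky: 3
  market grey: 3
  sky soft: 3
  sky hold: 2
17 duplicate windows → 34 − 17 = 17 distinct.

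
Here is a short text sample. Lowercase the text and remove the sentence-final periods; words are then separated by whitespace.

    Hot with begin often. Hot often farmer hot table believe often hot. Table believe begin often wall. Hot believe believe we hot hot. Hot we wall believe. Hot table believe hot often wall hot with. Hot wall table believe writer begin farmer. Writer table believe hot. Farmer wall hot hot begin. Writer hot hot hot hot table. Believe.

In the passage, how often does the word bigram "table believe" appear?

6

Scanning the 57 overlapping bigram windows for "table believe":
  position 9–10: table believe
  position 13–14: table believe
  position 29–30: table believe
  position 38–39: table believe
  position 44–45: table believe
  position 57–58: table believe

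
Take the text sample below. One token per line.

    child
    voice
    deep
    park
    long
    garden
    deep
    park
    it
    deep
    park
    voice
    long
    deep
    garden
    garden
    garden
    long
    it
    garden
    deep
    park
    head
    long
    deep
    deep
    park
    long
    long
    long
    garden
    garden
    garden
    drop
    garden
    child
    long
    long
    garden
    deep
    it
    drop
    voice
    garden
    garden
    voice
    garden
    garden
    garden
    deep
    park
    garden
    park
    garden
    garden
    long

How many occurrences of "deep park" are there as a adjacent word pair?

Scanning the 55 overlapping bigram windows for "deep park":
  position 3–4: deep park
  position 7–8: deep park
  position 10–11: deep park
  position 21–22: deep park
  position 26–27: deep park
  position 50–51: deep park

6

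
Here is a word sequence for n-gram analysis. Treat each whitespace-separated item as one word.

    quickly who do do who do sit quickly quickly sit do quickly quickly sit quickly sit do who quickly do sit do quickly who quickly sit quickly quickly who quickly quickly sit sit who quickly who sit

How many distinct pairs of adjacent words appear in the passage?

15

37 tokens → 36 bigram windows in total.
Repeated bigrams (each contributes count−1 duplicates):
  quickly sit: 5
  quickly quickly: 4
  quickly who: 4
  who quickly: 4
  sit do: 3
  sit quickly: 3
  do quickly: 2
  do sit: 2
  … (2 more repeated)
21 duplicate windows → 36 − 21 = 15 distinct.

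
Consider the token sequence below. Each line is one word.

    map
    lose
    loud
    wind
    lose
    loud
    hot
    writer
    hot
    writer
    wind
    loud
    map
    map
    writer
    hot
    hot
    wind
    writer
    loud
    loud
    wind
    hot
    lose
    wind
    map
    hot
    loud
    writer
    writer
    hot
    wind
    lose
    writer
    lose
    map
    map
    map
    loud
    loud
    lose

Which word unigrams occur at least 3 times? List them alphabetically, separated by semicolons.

hot; lose; loud; map; wind; writer

Unigram counts meeting the condition (at least 3 times):
  hot: 7
  lose: 6
  loud: 8
  map: 7
  wind: 6
  writer: 7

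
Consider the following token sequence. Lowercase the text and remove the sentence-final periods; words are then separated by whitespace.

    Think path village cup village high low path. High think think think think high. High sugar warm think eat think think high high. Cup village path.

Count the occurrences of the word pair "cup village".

2

Scanning the 25 overlapping bigram windows for "cup village":
  position 4–5: cup village
  position 24–25: cup village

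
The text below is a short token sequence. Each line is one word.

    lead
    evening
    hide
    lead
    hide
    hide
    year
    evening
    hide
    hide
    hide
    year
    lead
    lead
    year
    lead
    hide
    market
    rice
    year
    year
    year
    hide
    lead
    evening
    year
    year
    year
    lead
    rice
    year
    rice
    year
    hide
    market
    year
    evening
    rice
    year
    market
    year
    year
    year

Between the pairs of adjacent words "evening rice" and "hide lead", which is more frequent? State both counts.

"hide lead" (2 vs 1)

"evening rice": 1 occurrence
"hide lead": 2 occurrences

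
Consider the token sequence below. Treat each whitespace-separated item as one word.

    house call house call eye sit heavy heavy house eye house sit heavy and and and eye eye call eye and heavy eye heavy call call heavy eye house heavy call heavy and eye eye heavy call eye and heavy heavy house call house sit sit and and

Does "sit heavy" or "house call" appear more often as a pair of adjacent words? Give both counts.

"house call" (3 vs 2)

"sit heavy": 2 occurrences
"house call": 3 occurrences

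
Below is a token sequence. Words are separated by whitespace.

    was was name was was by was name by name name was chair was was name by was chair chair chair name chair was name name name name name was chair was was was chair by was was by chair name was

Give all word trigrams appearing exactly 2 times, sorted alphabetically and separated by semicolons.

chair was was; name name was; name was chair; was chair was; was name by; was was by; was was name

Trigram counts meeting the condition (exactly 2 times):
  chair was was: 2
  name name was: 2
  name was chair: 2
  was chair was: 2
  was name by: 2
  was was by: 2
  was was name: 2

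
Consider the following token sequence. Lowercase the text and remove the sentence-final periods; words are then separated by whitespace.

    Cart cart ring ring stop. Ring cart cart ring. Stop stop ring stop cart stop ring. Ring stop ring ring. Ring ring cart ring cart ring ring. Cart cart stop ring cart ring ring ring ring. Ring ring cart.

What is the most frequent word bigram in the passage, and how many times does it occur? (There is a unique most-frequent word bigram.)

Bigram frequencies (highest first):
  ring ring: 11
  ring cart: 6
  cart ring: 5
  stop ring: 5
  ring stop: 4
  cart cart: 3
  … (3 more, each ≤ 2)

"ring ring", 11 times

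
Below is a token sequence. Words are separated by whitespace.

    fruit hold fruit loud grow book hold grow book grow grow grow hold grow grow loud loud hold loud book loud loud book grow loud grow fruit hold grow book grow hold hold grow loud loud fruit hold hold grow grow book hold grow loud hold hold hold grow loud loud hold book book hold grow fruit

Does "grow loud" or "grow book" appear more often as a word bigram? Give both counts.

"grow loud": 5 occurrences
"grow book": 4 occurrences

"grow loud" (5 vs 4)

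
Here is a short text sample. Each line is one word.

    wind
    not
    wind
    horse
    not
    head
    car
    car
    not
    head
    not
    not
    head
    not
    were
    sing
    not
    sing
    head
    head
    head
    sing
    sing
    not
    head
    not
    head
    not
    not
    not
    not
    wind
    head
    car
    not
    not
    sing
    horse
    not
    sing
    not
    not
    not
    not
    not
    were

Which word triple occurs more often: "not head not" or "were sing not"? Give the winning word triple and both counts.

"not head not": 4 occurrences
"were sing not": 1 occurrence

"not head not" (4 vs 1)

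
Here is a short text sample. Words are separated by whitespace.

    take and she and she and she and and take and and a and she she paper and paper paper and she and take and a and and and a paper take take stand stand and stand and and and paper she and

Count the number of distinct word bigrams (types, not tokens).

20

43 tokens → 42 bigram windows in total.
Repeated bigrams (each contributes count−1 duplicates):
  and and: 6
  and she: 5
  she and: 5
  and a: 3
  take and: 3
  a and: 2
  and paper: 2
  and take: 2
  … (2 more repeated)
22 duplicate windows → 42 − 22 = 20 distinct.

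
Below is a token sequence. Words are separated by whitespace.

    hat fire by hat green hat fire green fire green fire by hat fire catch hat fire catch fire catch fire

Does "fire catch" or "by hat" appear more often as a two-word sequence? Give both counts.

"fire catch": 3 occurrences
"by hat": 2 occurrences

"fire catch" (3 vs 2)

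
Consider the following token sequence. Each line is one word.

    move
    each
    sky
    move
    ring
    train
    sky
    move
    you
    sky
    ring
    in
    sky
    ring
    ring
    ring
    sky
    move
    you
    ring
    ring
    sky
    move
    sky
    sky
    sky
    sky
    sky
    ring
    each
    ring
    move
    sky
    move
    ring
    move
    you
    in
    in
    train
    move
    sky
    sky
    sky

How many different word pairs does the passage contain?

23

44 tokens → 43 bigram windows in total.
Repeated bigrams (each contributes count−1 duplicates):
  sky sky: 6
  sky move: 5
  move sky: 3
  move you: 3
  ring ring: 3
  sky ring: 3
  move ring: 2
  ring move: 2
  … (1 more repeated)
20 duplicate windows → 43 − 20 = 23 distinct.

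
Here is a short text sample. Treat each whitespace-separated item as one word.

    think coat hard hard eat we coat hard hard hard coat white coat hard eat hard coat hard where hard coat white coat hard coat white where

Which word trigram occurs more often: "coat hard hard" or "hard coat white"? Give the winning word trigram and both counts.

"hard coat white" (3 vs 2)

"coat hard hard": 2 occurrences
"hard coat white": 3 occurrences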